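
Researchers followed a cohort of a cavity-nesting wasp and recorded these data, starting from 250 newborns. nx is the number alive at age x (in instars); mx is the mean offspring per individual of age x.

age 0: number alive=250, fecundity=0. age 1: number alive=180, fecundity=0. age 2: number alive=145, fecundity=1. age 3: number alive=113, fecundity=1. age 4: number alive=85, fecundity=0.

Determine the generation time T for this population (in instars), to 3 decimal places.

lx = nx/n0 = nx/250: 1, 0.72, 0.58, 0.452, 0.34
lx·mx: 0, 0, 0.58, 0.452, 0 → R0 = 1.032
x·lx·mx: 0, 0, 1.16, 1.356, 0 → Σ = 2.516
T = 2.516 / 1.032 = 2.437984… → 2.438

2.438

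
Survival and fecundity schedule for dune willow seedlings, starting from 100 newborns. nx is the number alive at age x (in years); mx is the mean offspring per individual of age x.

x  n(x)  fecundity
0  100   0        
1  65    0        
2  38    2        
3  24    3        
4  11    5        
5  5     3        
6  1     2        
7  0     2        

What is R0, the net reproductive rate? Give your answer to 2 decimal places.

2.20

lx = nx/n0 = nx/100: 1, 0.65, 0.38, 0.24, 0.11, 0.05, 0.01, 0
lx·mx by age: 0, 0, 0.76, 0.72, 0.55, 0.15, 0.02, 0
R0 = Σ lx·mx = 2.2 → 2.20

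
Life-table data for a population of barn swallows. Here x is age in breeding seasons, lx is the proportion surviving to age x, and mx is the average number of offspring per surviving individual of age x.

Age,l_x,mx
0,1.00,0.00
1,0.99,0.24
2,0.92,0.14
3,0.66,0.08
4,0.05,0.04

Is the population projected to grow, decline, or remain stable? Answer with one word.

R0 = Σ lx·mx = 0 + 0.2376 + 0.1288 + 0.0528 + 0.002 = 0.4212
R0 < 1, so the population is declining.

declining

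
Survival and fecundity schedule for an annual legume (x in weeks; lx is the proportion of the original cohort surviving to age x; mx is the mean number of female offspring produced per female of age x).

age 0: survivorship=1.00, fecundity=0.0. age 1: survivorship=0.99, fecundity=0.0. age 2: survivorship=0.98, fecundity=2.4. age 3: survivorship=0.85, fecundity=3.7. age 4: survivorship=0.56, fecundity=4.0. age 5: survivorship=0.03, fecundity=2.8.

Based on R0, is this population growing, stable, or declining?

growing

R0 = Σ lx·mx = 0 + 0 + 2.352 + 3.145 + 2.24 + 0.084 = 7.821
R0 > 1, so the population is growing.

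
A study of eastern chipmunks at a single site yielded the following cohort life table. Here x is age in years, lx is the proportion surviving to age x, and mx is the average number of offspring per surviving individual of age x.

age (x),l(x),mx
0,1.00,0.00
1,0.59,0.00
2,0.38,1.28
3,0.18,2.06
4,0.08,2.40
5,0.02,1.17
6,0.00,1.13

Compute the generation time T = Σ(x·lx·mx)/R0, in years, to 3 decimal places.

lx·mx: 0, 0, 0.4864, 0.3708, 0.192, 0.0234, 0 → R0 = 1.0726
x·lx·mx: 0, 0, 0.9728, 1.1124, 0.768, 0.117, 0 → Σ = 2.9702
T = 2.9702 / 1.0726 = 2.769159… → 2.769

2.769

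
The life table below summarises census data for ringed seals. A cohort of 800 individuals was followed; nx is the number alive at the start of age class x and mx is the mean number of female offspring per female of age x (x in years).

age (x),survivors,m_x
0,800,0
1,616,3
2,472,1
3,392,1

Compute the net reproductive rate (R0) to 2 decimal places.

3.39

lx = nx/n0 = nx/800: 1, 0.77, 0.59, 0.49
lx·mx by age: 0, 2.31, 0.59, 0.49
R0 = Σ lx·mx = 3.39 → 3.39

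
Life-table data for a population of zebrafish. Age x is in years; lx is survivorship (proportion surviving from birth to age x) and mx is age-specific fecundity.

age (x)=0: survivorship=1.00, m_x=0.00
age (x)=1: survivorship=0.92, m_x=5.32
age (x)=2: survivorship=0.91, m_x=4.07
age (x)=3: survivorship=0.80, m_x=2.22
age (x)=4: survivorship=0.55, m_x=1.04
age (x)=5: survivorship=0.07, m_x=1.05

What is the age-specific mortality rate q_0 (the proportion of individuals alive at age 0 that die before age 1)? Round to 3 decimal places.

q_0 = (l_0 − l_1) / l_0 = (1 − 0.92) / 1
     = 0.08 / 1 = 0.08 → 0.080

0.080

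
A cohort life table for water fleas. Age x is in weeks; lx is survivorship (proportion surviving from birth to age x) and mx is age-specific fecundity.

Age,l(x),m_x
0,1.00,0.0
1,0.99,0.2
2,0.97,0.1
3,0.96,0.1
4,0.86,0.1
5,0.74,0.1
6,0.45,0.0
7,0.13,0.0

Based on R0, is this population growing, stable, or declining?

declining

R0 = Σ lx·mx = 0 + 0.198 + 0.097 + 0.096 + 0.086 + 0.074 + 0 + 0 = 0.551
R0 < 1, so the population is declining.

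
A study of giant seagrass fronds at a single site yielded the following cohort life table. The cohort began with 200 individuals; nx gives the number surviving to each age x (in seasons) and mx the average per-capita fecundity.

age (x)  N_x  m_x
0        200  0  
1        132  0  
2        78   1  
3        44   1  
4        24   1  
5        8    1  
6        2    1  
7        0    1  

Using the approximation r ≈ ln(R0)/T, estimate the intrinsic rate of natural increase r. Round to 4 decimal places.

lx = nx/n0 = nx/200: 1, 0.66, 0.39, 0.22, 0.12, 0.04, 0.01, 0
R0 = Σ lx·mx = 0 + 0 + 0.39 + 0.22 + 0.12 + 0.04 + 0.01 + 0 = 0.78
Σ x·lx·mx = 2.18; T = 2.18/0.78 = 2.79487…
r ≈ ln(R0)/T = ln(0.78)/2.79487… = -0.088899… → -0.0889

-0.0889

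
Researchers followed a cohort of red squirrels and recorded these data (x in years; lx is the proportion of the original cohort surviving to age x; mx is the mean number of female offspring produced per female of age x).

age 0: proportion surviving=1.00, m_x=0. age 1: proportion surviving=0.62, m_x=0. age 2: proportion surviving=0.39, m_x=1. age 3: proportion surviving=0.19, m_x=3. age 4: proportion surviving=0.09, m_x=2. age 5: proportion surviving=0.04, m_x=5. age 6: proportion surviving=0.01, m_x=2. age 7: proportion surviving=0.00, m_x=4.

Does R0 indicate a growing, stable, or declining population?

growing

R0 = Σ lx·mx = 0 + 0 + 0.39 + 0.57 + 0.18 + 0.2 + 0.02 + 0 = 1.36
R0 > 1, so the population is growing.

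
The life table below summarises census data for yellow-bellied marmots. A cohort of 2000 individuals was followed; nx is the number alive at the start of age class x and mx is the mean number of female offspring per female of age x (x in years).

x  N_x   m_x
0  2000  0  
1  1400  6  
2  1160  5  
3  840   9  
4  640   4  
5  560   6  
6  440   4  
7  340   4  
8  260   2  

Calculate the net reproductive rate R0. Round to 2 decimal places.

lx = nx/n0 = nx/2000: 1, 0.7, 0.58, 0.42, 0.32, 0.28, 0.22, 0.17, 0.13
lx·mx by age: 0, 4.2, 2.9, 3.78, 1.28, 1.68, 0.88, 0.68, 0.26
R0 = Σ lx·mx = 15.66 → 15.66

15.66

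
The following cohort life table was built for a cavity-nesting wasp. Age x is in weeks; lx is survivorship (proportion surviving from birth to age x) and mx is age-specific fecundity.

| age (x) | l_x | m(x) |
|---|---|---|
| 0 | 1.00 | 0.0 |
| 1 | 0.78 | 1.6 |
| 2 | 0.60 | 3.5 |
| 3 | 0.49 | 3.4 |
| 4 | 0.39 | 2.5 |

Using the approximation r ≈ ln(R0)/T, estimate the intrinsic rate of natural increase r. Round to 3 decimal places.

R0 = Σ lx·mx = 0 + 1.248 + 2.1 + 1.666 + 0.975 = 5.989
Σ x·lx·mx = 14.346; T = 14.346/5.989 = 2.39539…
r ≈ ln(R0)/T = ln(5.989)/2.39539… = 0.74724… → 0.747

0.747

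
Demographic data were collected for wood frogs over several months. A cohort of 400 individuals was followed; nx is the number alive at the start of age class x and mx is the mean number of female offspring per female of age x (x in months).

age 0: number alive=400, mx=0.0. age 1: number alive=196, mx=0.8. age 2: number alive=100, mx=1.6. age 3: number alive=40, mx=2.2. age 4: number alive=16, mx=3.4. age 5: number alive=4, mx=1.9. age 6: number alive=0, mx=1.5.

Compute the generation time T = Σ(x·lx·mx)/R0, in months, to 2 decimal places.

lx = nx/n0 = nx/400: 1, 0.49, 0.25, 0.1, 0.04, 0.01, 0
lx·mx: 0, 0.392, 0.4, 0.22, 0.136, 0.019, 0 → R0 = 1.167
x·lx·mx: 0, 0.392, 0.8, 0.66, 0.544, 0.095, 0 → Σ = 2.491
T = 2.491 / 1.167 = 2.134533… → 2.13

2.13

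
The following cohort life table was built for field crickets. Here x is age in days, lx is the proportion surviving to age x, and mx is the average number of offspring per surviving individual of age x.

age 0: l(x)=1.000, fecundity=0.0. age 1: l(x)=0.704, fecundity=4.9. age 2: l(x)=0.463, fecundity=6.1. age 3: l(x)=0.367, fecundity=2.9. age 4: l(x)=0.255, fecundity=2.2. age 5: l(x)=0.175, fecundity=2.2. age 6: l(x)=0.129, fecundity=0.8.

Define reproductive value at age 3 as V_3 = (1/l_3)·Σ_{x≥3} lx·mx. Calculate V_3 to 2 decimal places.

5.76

lx·mx for x ≥ 3: 1.0643, 0.561, 0.385, 0.1032 → sum = 2.1135
V_3 = 2.1135 / l_3 = 2.1135 / 0.367 = 5.758856… → 5.76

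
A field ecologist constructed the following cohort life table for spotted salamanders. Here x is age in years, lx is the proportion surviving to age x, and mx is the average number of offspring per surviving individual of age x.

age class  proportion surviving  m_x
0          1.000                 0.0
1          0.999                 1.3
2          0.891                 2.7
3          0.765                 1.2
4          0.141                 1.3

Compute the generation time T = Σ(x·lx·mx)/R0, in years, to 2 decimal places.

lx·mx: 0, 1.2987, 2.4057, 0.918, 0.1833 → R0 = 4.8057
x·lx·mx: 0, 1.2987, 4.8114, 2.754, 0.7332 → Σ = 9.5973
T = 9.5973 / 4.8057 = 1.997066… → 2.00

2.00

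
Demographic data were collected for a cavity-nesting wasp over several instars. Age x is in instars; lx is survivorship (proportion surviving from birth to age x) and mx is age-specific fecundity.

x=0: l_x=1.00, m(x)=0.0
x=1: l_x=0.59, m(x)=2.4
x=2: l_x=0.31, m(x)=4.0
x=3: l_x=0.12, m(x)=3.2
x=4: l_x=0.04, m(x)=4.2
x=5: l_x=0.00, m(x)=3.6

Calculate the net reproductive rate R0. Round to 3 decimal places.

3.208

lx·mx by age: 0, 1.416, 1.24, 0.384, 0.168, 0
R0 = Σ lx·mx = 3.208 → 3.208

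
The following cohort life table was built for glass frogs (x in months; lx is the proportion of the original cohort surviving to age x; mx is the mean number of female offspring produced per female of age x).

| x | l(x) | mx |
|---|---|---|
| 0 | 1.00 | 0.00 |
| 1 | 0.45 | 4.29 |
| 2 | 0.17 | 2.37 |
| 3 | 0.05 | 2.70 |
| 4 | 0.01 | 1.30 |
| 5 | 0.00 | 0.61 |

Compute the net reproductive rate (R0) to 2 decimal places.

2.48

lx·mx by age: 0, 1.9305, 0.4029, 0.135, 0.013, 0
R0 = Σ lx·mx = 2.4814 → 2.48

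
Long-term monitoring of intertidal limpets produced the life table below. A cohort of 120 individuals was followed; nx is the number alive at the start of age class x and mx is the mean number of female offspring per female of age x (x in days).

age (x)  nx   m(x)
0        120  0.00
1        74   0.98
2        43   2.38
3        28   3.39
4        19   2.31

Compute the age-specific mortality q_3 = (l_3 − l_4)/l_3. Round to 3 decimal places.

0.321

lx = nx/n0 = nx/120: 1, 0.61667…, 0.35833…, 0.23333…, 0.15833…
q_3 = (l_3 − l_4) / l_3 = (0.233333… − 0.158333…) / 0.233333…
     = 0.075… / 0.233333… = 0.321429… → 0.321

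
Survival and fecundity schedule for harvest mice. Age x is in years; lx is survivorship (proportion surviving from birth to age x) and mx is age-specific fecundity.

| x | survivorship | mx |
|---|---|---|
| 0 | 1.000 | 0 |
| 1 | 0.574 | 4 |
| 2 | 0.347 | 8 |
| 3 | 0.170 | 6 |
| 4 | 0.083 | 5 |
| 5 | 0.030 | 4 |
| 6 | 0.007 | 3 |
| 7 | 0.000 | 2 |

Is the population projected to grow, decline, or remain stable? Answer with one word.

growing

R0 = Σ lx·mx = 0 + 2.296 + 2.776 + 1.02 + 0.415 + 0.12 + 0.021 + 0 = 6.648
R0 > 1, so the population is growing.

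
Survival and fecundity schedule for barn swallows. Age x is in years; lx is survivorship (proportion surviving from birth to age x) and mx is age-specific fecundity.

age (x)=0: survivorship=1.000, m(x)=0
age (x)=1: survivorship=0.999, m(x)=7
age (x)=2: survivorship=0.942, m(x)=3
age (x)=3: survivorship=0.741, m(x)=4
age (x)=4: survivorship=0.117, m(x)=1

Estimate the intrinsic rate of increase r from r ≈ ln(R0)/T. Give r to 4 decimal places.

R0 = Σ lx·mx = 0 + 6.993 + 2.826 + 2.964 + 0.117 = 12.9
Σ x·lx·mx = 22.005; T = 22.005/12.9 = 1.70581…
r ≈ ln(R0)/T = ln(12.9)/1.70581… = 1.499124… → 1.4991

1.4991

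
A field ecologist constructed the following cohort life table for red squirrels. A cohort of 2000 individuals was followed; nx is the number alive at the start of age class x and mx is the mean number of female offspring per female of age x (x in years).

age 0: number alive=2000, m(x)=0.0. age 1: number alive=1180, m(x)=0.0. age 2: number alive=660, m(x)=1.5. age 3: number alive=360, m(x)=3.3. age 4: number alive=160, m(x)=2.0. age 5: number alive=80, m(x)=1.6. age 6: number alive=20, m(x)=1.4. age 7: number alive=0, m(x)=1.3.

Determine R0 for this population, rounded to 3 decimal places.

1.327

lx = nx/n0 = nx/2000: 1, 0.59, 0.33, 0.18, 0.08, 0.04, 0.01, 0
lx·mx by age: 0, 0, 0.495, 0.594, 0.16, 0.064, 0.014, 0
R0 = Σ lx·mx = 1.327 → 1.327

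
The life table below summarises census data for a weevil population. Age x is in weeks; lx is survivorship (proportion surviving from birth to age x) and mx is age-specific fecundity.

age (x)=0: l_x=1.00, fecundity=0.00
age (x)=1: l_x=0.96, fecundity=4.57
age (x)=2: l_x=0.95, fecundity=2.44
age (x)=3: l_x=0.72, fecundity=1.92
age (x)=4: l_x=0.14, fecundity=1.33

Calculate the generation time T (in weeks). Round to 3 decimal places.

1.682

lx·mx: 0, 4.3872, 2.318, 1.3824, 0.1862 → R0 = 8.2738
x·lx·mx: 0, 4.3872, 4.636, 4.1472, 0.7448 → Σ = 13.9152
T = 13.9152 / 8.2738 = 1.681839… → 1.682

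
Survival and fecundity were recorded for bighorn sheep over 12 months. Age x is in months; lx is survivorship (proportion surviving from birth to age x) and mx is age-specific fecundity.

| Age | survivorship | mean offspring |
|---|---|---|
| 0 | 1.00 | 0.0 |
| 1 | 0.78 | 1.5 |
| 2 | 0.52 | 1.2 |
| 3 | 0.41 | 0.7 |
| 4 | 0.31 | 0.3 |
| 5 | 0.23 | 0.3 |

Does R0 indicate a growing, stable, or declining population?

R0 = Σ lx·mx = 0 + 1.17 + 0.624 + 0.287 + 0.093 + 0.069 = 2.243
R0 > 1, so the population is growing.

growing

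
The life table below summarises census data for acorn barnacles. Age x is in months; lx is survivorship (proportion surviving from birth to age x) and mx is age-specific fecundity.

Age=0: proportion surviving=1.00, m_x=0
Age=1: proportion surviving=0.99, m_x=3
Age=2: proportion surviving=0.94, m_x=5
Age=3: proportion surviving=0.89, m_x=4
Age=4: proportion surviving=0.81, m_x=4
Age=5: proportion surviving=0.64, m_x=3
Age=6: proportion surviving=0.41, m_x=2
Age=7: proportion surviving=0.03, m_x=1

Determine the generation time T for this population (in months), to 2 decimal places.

2.94

lx·mx: 0, 2.97, 4.7, 3.56, 3.24, 1.92, 0.82, 0.03 → R0 = 17.24
x·lx·mx: 0, 2.97, 9.4, 10.68, 12.96, 9.6, 4.92, 0.21 → Σ = 50.74
T = 50.74 / 17.24 = 2.943155… → 2.94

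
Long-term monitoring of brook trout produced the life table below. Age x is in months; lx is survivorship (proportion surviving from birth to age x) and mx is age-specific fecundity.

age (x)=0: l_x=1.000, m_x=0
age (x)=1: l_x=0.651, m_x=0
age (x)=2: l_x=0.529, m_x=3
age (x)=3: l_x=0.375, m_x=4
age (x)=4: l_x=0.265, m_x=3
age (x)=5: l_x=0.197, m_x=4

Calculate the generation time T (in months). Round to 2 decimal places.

lx·mx: 0, 0, 1.587, 1.5, 0.795, 0.788 → R0 = 4.67
x·lx·mx: 0, 0, 3.174, 4.5, 3.18, 3.94 → Σ = 14.794
T = 14.794 / 4.67 = 3.16788… → 3.17

3.17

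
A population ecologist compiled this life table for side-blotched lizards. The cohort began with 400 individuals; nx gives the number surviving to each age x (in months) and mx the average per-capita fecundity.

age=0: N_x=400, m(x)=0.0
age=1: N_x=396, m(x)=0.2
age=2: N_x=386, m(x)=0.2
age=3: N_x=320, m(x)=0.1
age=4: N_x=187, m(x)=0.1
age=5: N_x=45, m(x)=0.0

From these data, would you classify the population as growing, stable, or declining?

lx = nx/n0 = nx/400: 1, 0.99, 0.965, 0.8, 0.4675, 0.1125
R0 = Σ lx·mx = 0 + 0.198 + 0.193 + 0.08 + 0.04675 + 0 = 0.51775
R0 < 1, so the population is declining.

declining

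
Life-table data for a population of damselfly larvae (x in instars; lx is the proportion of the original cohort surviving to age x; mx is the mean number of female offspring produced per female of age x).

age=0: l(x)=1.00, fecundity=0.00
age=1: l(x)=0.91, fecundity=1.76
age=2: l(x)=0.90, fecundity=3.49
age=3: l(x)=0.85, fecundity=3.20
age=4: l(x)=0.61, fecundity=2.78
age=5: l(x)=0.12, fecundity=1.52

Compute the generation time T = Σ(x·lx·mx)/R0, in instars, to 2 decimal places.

2.54

lx·mx: 0, 1.6016, 3.141, 2.72, 1.6958, 0.1824 → R0 = 9.3408
x·lx·mx: 0, 1.6016, 6.282, 8.16, 6.7832, 0.912 → Σ = 23.7388
T = 23.7388 / 9.3408 = 2.54141… → 2.54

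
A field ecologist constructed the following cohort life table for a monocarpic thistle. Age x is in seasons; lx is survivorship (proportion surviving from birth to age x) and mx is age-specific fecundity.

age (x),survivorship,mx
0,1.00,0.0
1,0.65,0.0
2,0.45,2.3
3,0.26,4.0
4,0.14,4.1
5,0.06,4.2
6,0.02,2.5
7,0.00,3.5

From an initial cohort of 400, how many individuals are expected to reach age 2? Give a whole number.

180

Expected survivors = N0 · l_2 = 400 × 0.45 = 180 → 180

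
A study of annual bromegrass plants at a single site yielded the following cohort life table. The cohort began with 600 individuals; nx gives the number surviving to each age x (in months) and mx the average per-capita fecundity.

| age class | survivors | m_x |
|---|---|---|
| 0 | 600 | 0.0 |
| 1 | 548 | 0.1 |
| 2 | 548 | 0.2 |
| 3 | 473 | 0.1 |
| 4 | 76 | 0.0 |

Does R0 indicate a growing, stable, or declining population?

lx = nx/n0 = nx/600: 1, 0.91333…, 0.91333…, 0.78833…, 0.12667…
R0 = Σ lx·mx = 0 + 0.091333… + 0.182667… + 0.078833… + 0 = 0.352833…
R0 < 1, so the population is declining.

declining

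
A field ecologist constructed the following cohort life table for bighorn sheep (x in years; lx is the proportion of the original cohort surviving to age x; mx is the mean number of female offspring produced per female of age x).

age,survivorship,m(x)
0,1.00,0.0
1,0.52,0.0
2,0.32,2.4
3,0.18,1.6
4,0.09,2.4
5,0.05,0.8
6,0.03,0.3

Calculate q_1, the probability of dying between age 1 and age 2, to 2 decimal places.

q_1 = (l_1 − l_2) / l_1 = (0.52 − 0.32) / 0.52
     = 0.2 / 0.52 = 0.384615… → 0.38

0.38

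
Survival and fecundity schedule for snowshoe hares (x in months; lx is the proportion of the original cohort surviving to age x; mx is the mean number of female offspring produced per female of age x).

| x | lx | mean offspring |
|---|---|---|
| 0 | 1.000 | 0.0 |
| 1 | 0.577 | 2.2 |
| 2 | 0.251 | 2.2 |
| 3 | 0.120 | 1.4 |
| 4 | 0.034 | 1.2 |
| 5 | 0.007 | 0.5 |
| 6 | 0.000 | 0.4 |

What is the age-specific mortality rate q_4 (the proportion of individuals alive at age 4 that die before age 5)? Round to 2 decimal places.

0.79

q_4 = (l_4 − l_5) / l_4 = (0.034 − 0.007) / 0.034
     = 0.027 / 0.034 = 0.794118… → 0.79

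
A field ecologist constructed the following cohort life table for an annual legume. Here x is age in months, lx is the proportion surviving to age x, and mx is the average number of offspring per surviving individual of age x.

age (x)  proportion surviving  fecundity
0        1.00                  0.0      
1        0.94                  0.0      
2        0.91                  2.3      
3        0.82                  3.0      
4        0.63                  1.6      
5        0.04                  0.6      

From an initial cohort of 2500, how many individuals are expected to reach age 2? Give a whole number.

Expected survivors = N0 · l_2 = 2500 × 0.91 = 2275 → 2275

2275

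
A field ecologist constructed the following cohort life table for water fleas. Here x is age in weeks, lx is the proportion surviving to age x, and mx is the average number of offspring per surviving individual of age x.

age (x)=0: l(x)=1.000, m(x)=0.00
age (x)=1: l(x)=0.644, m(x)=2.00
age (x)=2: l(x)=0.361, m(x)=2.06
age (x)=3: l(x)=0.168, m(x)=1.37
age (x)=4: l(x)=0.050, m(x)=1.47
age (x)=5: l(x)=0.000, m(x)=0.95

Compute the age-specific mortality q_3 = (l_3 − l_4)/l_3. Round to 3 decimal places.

q_3 = (l_3 − l_4) / l_3 = (0.168 − 0.05) / 0.168
     = 0.118 / 0.168 = 0.702381… → 0.702

0.702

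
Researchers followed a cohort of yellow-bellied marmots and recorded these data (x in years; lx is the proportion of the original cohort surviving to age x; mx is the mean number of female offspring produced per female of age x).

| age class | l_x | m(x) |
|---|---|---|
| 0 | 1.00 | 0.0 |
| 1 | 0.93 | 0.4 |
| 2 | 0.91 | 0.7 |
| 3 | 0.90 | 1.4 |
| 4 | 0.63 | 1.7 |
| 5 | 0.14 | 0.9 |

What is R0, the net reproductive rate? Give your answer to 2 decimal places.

3.47

lx·mx by age: 0, 0.372, 0.637, 1.26, 1.071, 0.126
R0 = Σ lx·mx = 3.466 → 3.47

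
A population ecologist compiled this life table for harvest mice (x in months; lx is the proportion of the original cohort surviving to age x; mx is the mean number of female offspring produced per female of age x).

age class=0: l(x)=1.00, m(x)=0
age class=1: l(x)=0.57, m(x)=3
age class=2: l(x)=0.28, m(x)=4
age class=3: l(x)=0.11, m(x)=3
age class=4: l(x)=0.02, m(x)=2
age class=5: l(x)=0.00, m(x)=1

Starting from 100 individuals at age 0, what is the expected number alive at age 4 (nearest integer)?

Expected survivors = N0 · l_4 = 100 × 0.02 = 2 → 2

2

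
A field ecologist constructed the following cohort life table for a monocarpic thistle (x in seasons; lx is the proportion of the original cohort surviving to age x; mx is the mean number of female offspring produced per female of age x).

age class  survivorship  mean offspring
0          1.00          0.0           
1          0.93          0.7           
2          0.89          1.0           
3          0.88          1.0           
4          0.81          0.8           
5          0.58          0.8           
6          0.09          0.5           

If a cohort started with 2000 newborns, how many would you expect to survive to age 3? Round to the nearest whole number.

1760

Expected survivors = N0 · l_3 = 2000 × 0.88 = 1760 → 1760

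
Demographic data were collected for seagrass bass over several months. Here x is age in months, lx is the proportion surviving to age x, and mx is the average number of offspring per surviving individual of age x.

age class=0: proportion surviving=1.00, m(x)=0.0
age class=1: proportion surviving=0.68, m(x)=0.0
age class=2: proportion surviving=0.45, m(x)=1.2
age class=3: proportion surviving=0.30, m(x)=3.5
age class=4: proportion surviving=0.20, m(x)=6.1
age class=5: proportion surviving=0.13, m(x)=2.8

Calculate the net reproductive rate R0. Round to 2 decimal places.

lx·mx by age: 0, 0, 0.54, 1.05, 1.22, 0.364
R0 = Σ lx·mx = 3.174 → 3.17

3.17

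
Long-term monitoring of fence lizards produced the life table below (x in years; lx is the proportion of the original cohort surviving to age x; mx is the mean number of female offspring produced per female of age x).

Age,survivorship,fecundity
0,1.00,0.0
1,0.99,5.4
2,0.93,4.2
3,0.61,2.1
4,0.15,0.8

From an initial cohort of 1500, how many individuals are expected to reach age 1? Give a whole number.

1485

Expected survivors = N0 · l_1 = 1500 × 0.99 = 1485 → 1485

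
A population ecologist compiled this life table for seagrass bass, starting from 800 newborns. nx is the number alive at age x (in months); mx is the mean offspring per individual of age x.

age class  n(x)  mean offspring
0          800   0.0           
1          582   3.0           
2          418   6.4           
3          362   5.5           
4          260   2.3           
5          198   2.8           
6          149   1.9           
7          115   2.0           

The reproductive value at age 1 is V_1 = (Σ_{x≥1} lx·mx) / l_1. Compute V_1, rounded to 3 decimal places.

13.879

lx = nx/n0 = nx/800: 1, 0.7275, 0.5225, 0.4525, 0.325, 0.2475, 0.18625, 0.14375
lx·mx for x ≥ 1: 2.1825, 3.344, 2.48875, 0.7475, 0.693, 0.353875, 0.2875 → sum = 10.097125
V_1 = 10.097125 / l_1 = 10.097125 / 0.7275 = 13.87921… → 13.879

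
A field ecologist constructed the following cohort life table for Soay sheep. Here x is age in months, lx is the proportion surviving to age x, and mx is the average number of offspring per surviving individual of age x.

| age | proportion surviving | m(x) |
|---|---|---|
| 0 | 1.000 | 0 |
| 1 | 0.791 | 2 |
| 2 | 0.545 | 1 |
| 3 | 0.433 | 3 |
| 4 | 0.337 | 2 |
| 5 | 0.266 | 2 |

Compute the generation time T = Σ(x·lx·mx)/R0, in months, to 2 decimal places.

lx·mx: 0, 1.582, 0.545, 1.299, 0.674, 0.532 → R0 = 4.632
x·lx·mx: 0, 1.582, 1.09, 3.897, 2.696, 2.66 → Σ = 11.925
T = 11.925 / 4.632 = 2.574482… → 2.57

2.57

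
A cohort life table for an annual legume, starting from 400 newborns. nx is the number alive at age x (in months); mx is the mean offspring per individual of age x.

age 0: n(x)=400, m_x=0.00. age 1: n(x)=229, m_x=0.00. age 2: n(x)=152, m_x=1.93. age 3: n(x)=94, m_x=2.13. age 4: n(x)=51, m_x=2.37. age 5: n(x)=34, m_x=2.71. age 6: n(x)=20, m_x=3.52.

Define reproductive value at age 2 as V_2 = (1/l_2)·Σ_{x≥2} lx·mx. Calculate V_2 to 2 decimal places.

lx = nx/n0 = nx/400: 1, 0.5725, 0.38, 0.235, 0.1275, 0.085, 0.05
lx·mx for x ≥ 2: 0.7334, 0.50055, 0.302175, 0.23035, 0.176 → sum = 1.942475
V_2 = 1.942475 / l_2 = 1.942475 / 0.38 = 5.111776… → 5.11

5.11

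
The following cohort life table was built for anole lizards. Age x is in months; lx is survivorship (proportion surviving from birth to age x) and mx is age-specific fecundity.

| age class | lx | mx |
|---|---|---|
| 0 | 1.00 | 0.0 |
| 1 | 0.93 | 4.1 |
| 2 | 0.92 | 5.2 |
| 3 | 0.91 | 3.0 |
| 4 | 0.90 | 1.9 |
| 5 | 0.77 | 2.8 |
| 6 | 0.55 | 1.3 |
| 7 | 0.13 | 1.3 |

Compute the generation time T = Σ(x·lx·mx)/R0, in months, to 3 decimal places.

2.778

lx·mx: 0, 3.813, 4.784, 2.73, 1.71, 2.156, 0.715, 0.169 → R0 = 16.077
x·lx·mx: 0, 3.813, 9.568, 8.19, 6.84, 10.78, 4.29, 1.183 → Σ = 44.664
T = 44.664 / 16.077 = 2.77813… → 2.778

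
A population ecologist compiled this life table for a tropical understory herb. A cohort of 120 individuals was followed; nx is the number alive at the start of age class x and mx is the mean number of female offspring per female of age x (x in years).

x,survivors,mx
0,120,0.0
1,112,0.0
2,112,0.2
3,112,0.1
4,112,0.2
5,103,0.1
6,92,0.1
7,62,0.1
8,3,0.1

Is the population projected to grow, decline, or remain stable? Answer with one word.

lx = nx/n0 = nx/120: 1, 0.93333…, 0.93333…, 0.93333…, 0.93333…, 0.85833…, 0.76667…, 0.51667…, 0.025
R0 = Σ lx·mx = 0 + 0 + 0.186667… + 0.093333… + 0.186667… + 0.085833… + 0.076667… + 0.051667… + 0.0025 = 0.683333…
R0 < 1, so the population is declining.

declining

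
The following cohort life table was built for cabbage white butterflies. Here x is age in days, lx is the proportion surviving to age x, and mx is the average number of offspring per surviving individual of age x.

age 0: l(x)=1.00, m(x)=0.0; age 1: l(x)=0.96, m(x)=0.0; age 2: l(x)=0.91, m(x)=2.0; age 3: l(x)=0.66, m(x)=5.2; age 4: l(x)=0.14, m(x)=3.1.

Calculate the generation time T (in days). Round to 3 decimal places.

2.756

lx·mx: 0, 0, 1.82, 3.432, 0.434 → R0 = 5.686
x·lx·mx: 0, 0, 3.64, 10.296, 1.736 → Σ = 15.672
T = 15.672 / 5.686 = 2.756243… → 2.756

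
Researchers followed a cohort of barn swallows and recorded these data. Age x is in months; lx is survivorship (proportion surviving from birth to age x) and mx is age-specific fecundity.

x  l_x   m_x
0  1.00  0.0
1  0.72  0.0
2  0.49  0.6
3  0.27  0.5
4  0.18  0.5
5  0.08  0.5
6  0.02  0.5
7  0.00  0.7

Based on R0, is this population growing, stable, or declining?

declining

R0 = Σ lx·mx = 0 + 0 + 0.294 + 0.135 + 0.09 + 0.04 + 0.01 + 0 = 0.569
R0 < 1, so the population is declining.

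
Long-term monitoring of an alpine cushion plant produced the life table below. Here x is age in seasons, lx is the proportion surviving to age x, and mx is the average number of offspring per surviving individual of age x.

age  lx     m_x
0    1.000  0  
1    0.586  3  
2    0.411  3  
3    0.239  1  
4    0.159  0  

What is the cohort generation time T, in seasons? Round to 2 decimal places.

1.53

lx·mx: 0, 1.758, 1.233, 0.239, 0 → R0 = 3.23
x·lx·mx: 0, 1.758, 2.466, 0.717, 0 → Σ = 4.941
T = 4.941 / 3.23 = 1.529721… → 1.53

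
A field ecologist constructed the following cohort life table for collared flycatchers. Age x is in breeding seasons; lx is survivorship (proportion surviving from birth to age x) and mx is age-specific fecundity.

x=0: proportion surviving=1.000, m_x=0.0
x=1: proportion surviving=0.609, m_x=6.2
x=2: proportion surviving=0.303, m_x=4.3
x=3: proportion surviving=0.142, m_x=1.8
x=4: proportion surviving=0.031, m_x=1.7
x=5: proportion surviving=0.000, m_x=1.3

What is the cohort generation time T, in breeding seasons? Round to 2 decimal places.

1.37

lx·mx: 0, 3.7758, 1.3029, 0.2556, 0.0527, 0 → R0 = 5.387
x·lx·mx: 0, 3.7758, 2.6058, 0.7668, 0.2108, 0 → Σ = 7.3592
T = 7.3592 / 5.387 = 1.366104… → 1.37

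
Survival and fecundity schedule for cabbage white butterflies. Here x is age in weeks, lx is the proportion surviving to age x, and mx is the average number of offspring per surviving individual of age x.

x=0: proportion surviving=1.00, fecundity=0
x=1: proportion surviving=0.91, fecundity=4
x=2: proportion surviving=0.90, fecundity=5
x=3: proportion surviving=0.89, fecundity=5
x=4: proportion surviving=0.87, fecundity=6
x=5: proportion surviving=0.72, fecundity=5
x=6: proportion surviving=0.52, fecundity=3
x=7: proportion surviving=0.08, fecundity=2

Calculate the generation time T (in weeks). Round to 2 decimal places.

lx·mx: 0, 3.64, 4.5, 4.45, 5.22, 3.6, 1.56, 0.16 → R0 = 23.13
x·lx·mx: 0, 3.64, 9, 13.35, 20.88, 18, 9.36, 1.12 → Σ = 75.35
T = 75.35 / 23.13 = 3.257674… → 3.26

3.26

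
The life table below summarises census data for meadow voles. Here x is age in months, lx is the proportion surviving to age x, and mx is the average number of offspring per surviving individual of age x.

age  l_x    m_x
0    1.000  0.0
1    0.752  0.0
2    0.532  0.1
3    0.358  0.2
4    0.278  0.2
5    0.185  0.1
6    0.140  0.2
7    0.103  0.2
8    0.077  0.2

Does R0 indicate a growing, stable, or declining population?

R0 = Σ lx·mx = 0 + 0 + 0.0532 + 0.0716 + 0.0556 + 0.0185 + 0.028 + 0.0206 + 0.0154 = 0.2629
R0 < 1, so the population is declining.

declining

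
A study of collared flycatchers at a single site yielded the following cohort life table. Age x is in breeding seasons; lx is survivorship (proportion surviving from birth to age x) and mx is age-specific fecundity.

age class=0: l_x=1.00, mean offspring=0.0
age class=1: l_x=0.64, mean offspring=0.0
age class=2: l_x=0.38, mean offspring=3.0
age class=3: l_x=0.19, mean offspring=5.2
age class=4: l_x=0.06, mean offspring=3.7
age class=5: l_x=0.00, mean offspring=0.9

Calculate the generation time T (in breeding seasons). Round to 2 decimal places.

2.61

lx·mx: 0, 0, 1.14, 0.988, 0.222, 0 → R0 = 2.35
x·lx·mx: 0, 0, 2.28, 2.964, 0.888, 0 → Σ = 6.132
T = 6.132 / 2.35 = 2.609362… → 2.61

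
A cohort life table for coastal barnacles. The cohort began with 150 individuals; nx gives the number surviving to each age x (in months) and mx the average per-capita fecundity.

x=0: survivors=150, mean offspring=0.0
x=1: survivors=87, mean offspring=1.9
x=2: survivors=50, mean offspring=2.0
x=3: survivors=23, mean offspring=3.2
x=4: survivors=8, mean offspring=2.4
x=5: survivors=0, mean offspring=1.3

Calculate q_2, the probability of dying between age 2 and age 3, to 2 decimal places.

lx = nx/n0 = nx/150: 1, 0.58, 0.33333…, 0.15333…, 0.05333…, 0
q_2 = (l_2 − l_3) / l_2 = (0.333333… − 0.153333…) / 0.333333…
     = 0.18… / 0.333333… = 0.54… → 0.54

0.54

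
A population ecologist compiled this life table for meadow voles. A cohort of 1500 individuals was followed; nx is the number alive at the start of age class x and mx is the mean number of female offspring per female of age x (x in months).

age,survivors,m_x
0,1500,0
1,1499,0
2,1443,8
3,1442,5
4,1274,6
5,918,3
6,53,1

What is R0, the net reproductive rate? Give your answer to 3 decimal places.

19.470

lx = nx/n0 = nx/1500: 1, 0.99933…, 0.962, 0.96133…, 0.84933…, 0.612, 0.03533…
lx·mx by age: 0, 0, 7.696, 4.806667…, 5.096…, 1.836, 0.035333…
R0 = Σ lx·mx = 19.47… → 19.470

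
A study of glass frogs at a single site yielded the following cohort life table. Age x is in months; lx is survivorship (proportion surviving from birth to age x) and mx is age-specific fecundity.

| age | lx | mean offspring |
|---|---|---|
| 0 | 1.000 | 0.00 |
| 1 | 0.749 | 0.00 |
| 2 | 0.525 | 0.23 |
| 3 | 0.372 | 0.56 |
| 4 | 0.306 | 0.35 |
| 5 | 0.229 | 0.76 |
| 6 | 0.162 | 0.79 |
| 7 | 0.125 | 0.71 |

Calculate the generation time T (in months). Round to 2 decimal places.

4.30

lx·mx: 0, 0, 0.12075, 0.20832, 0.1071, 0.17404, 0.12798, 0.08875 → R0 = 0.82694
x·lx·mx: 0, 0, 0.2415, 0.62496, 0.4284, 0.8702, 0.76788, 0.62125 → Σ = 3.55419
T = 3.55419 / 0.82694 = 4.298002… → 4.30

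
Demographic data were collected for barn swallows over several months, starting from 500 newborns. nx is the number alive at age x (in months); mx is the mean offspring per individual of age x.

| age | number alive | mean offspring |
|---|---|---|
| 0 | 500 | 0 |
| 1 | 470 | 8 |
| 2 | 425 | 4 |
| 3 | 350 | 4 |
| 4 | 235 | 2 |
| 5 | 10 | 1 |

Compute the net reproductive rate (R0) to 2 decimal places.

14.68

lx = nx/n0 = nx/500: 1, 0.94, 0.85, 0.7, 0.47, 0.02
lx·mx by age: 0, 7.52, 3.4, 2.8, 0.94, 0.02
R0 = Σ lx·mx = 14.68 → 14.68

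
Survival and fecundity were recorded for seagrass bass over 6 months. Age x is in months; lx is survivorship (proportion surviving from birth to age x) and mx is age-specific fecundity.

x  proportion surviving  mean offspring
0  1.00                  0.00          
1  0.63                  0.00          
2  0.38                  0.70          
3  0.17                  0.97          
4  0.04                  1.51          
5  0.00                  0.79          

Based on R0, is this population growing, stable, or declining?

declining

R0 = Σ lx·mx = 0 + 0 + 0.266 + 0.1649 + 0.0604 + 0 = 0.4913
R0 < 1, so the population is declining.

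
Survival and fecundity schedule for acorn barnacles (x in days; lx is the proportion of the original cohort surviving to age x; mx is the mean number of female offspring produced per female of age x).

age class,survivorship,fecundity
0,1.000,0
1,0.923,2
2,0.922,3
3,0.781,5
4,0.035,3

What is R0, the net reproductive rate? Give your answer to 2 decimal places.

8.62

lx·mx by age: 0, 1.846, 2.766, 3.905, 0.105
R0 = Σ lx·mx = 8.622 → 8.62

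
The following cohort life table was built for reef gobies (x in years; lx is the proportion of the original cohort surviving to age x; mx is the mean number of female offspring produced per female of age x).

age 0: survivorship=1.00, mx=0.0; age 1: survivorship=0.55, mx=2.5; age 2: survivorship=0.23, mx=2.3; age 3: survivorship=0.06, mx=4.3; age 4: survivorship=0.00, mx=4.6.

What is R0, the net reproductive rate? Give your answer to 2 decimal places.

lx·mx by age: 0, 1.375, 0.529, 0.258, 0
R0 = Σ lx·mx = 2.162 → 2.16

2.16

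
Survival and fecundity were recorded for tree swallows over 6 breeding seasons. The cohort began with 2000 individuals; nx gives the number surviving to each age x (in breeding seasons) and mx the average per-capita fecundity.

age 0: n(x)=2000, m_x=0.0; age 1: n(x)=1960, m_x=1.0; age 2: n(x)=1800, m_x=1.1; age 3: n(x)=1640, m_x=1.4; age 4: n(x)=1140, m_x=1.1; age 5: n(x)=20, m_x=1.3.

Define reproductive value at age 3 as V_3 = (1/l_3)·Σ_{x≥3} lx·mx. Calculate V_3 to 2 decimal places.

2.18

lx = nx/n0 = nx/2000: 1, 0.98, 0.9, 0.82, 0.57, 0.01
lx·mx for x ≥ 3: 1.148, 0.627, 0.013 → sum = 1.788
V_3 = 1.788 / l_3 = 1.788 / 0.82 = 2.180488… → 2.18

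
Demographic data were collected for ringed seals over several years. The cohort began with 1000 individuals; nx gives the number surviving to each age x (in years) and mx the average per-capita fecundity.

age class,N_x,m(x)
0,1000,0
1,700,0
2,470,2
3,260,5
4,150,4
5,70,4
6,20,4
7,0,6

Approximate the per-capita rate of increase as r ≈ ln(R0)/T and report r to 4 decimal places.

lx = nx/n0 = nx/1000: 1, 0.7, 0.47, 0.26, 0.15, 0.07, 0.02, 0
R0 = Σ lx·mx = 0 + 0 + 0.94 + 1.3 + 0.6 + 0.28 + 0.08 + 0 = 3.2
Σ x·lx·mx = 10.06; T = 10.06/3.2 = 3.14375
r ≈ ln(R0)/T = ln(3.2)/3.14375 = 0.369988… → 0.3700

0.3700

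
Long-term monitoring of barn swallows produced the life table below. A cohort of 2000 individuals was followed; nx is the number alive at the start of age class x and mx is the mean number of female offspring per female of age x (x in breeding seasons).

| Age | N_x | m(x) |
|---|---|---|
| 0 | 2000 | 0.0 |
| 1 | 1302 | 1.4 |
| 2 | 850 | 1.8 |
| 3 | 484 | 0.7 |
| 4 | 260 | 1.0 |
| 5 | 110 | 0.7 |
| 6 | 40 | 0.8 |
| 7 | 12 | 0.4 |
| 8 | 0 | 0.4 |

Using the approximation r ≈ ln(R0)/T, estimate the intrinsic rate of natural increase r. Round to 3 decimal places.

0.382

lx = nx/n0 = nx/2000: 1, 0.651, 0.425, 0.242, 0.13, 0.055, 0.02, 0.006, 0
R0 = Σ lx·mx = 0 + 0.9114 + 0.765 + 0.1694 + 0.13 + 0.0385 + 0.016 + 0.0024 + 0 = 2.0327
Σ x·lx·mx = 3.7749; T = 3.7749/2.0327 = 1.85709…
r ≈ ln(R0)/T = ln(2.0327)/1.85709… = 0.38198… → 0.382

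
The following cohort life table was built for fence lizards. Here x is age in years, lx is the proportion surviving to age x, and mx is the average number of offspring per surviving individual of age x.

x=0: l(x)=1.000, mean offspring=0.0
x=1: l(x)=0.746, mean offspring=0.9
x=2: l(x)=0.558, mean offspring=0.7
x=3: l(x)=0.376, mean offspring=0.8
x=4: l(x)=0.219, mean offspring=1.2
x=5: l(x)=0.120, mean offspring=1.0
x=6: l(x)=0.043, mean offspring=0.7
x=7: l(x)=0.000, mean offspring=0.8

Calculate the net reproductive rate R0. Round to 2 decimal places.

lx·mx by age: 0, 0.6714, 0.3906, 0.3008, 0.2628, 0.12, 0.0301, 0
R0 = Σ lx·mx = 1.7757 → 1.78

1.78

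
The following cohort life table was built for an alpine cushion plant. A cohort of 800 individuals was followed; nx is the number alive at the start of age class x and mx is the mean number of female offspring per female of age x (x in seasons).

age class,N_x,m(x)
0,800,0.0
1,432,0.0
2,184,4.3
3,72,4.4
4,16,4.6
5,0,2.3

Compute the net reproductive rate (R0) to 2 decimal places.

lx = nx/n0 = nx/800: 1, 0.54, 0.23, 0.09, 0.02, 0
lx·mx by age: 0, 0, 0.989, 0.396, 0.092, 0
R0 = Σ lx·mx = 1.477 → 1.48

1.48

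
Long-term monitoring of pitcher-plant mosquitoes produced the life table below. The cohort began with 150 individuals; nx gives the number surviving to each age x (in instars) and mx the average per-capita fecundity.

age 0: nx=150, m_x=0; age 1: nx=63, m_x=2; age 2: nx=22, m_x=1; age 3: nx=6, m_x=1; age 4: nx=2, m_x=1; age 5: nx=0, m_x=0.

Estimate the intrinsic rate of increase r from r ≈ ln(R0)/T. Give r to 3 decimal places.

lx = nx/n0 = nx/150: 1, 0.42, 0.14667…, 0.04, 0.01333…, 0
R0 = Σ lx·mx = 0 + 0.84 + 0.14667… + 0.04 + 0.01333… + 0 = 1.04…
Σ x·lx·mx = 1.306667…; T = 1.306667…/1.04… = 1.25641…
r ≈ ln(R0)/T = ln(1.04…)/1.25641… = 0.03122… → 0.031

0.031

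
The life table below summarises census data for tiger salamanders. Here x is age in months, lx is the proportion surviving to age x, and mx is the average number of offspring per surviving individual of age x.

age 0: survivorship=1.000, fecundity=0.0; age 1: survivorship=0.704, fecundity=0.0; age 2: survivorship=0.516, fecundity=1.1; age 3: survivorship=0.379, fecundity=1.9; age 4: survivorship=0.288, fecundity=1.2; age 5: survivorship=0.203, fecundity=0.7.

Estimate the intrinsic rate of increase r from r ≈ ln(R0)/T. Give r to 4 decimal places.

R0 = Σ lx·mx = 0 + 0 + 0.5676 + 0.7201 + 0.3456 + 0.1421 = 1.7754
Σ x·lx·mx = 5.3884; T = 5.3884/1.7754 = 3.03503…
r ≈ ln(R0)/T = ln(1.7754)/3.03503… = 0.189133… → 0.1891

0.1891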